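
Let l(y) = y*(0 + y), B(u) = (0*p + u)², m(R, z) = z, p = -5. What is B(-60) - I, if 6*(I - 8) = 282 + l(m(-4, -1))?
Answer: 21269/6 ≈ 3544.8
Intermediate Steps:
B(u) = u² (B(u) = (0*(-5) + u)² = (0 + u)² = u²)
l(y) = y² (l(y) = y*y = y²)
I = 331/6 (I = 8 + (282 + (-1)²)/6 = 8 + (282 + 1)/6 = 8 + (⅙)*283 = 8 + 283/6 = 331/6 ≈ 55.167)
B(-60) - I = (-60)² - 1*331/6 = 3600 - 331/6 = 21269/6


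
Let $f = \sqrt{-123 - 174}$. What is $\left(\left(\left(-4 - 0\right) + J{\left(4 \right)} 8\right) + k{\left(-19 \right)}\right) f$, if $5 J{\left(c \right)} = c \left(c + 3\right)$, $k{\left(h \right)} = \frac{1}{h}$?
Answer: $\frac{11613 i \sqrt{33}}{95} \approx 702.23 i$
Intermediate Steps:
$J{\left(c \right)} = \frac{c \left(3 + c\right)}{5}$ ($J{\left(c \right)} = \frac{c \left(c + 3\right)}{5} = \frac{c \left(3 + c\right)}{5}$)
$f = 3 i \sqrt{33}$ ($f = \sqrt{-297} = 3 i \sqrt{33} \approx 17.234 i$)
$\left(\left(\left(-4 - 0\right) + J{\left(4 \right)} 8\right) + k{\left(-19 \right)}\right) f = \left(\left(\left(-4 - 0\right) + \frac{1}{5} \cdot 4 \left(3 + 4\right) 8\right) + \frac{1}{-19}\right) 3 i \sqrt{33} = \left(\left(\left(-4 + 0\right) + \frac{1}{5} \cdot 4 \cdot 7 \cdot 8\right) - \frac{1}{19}\right) 3 i \sqrt{33} = \left(\left(-4 + \frac{28}{5} \cdot 8\right) - \frac{1}{19}\right) 3 i \sqrt{33} = \left(\left(-4 + \frac{224}{5}\right) - \frac{1}{19}\right) 3 i \sqrt{33} = \left(\frac{204}{5} - \frac{1}{19}\right) 3 i \sqrt{33} = \frac{3871 \cdot 3 i \sqrt{33}}{95} = \frac{11613 i \sqrt{33}}{95}$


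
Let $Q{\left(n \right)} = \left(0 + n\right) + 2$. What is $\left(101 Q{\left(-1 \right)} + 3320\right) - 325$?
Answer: $3096$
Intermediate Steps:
$Q{\left(n \right)} = 2 + n$ ($Q{\left(n \right)} = n + 2 = 2 + n$)
$\left(101 Q{\left(-1 \right)} + 3320\right) - 325 = \left(101 \left(2 - 1\right) + 3320\right) - 325 = \left(101 \cdot 1 + 3320\right) - 325 = \left(101 + 3320\right) - 325 = 3421 - 325 = 3096$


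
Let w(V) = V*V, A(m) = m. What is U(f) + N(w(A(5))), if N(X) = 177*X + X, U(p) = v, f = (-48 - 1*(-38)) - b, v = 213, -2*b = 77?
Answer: 4663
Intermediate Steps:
b = -77/2 (b = -½*77 = -77/2 ≈ -38.500)
w(V) = V²
f = 57/2 (f = (-48 - 1*(-38)) - 1*(-77/2) = (-48 + 38) + 77/2 = -10 + 77/2 = 57/2 ≈ 28.500)
U(p) = 213
N(X) = 178*X
U(f) + N(w(A(5))) = 213 + 178*5² = 213 + 178*25 = 213 + 4450 = 4663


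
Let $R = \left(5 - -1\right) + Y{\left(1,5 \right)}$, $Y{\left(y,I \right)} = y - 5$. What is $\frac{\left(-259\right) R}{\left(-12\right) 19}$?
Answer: $\frac{259}{114} \approx 2.2719$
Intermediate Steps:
$Y{\left(y,I \right)} = -5 + y$
$R = 2$ ($R = \left(5 - -1\right) + \left(-5 + 1\right) = \left(5 + 1\right) - 4 = 6 - 4 = 2$)
$\frac{\left(-259\right) R}{\left(-12\right) 19} = \frac{\left(-259\right) 2}{\left(-12\right) 19} = - \frac{518}{-228} = \left(-518\right) \left(- \frac{1}{228}\right) = \frac{259}{114}$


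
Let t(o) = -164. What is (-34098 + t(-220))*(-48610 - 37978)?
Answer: 2966678056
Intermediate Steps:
(-34098 + t(-220))*(-48610 - 37978) = (-34098 - 164)*(-48610 - 37978) = -34262*(-86588) = 2966678056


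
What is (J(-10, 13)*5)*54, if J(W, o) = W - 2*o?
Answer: -9720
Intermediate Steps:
(J(-10, 13)*5)*54 = ((-10 - 2*13)*5)*54 = ((-10 - 26)*5)*54 = -36*5*54 = -180*54 = -9720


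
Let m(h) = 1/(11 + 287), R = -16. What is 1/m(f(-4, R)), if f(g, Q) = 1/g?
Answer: 298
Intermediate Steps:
m(h) = 1/298
1/m(f(-4, R)) = 1/(1/298) = 298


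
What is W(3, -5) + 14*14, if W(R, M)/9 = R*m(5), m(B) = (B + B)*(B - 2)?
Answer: 1006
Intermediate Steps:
m(B) = 2*B*(-2 + B) (m(B) = (2*B)*(-2 + B) = 2*B*(-2 + B))
W(R, M) = 270*R (W(R, M) = 9*(R*(2*5*(-2 + 5))) = 9*(R*(2*5*3)) = 9*(R*30) = 9*(30*R) = 270*R)
W(3, -5) + 14*14 = 270*3 + 14*14 = 810 + 196 = 1006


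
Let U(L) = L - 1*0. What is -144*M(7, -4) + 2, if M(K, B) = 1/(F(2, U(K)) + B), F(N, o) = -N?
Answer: 26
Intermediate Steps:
U(L) = L (U(L) = L + 0 = L)
M(K, B) = 1/(-2 + B) (M(K, B) = 1/(-1*2 + B) = 1/(-2 + B))
-144*M(7, -4) + 2 = -144/(-2 - 4) + 2 = -144/(-6) + 2 = -144*(-⅙) + 2 = 24 + 2 = 26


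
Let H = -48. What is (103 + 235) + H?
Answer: 290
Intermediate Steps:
(103 + 235) + H = (103 + 235) - 48 = 338 - 48 = 290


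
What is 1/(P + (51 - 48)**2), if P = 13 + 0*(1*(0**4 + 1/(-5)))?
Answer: 1/22 ≈ 0.045455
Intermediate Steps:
P = 13 (P = 13 + 0*(1*(0 - 1/5)) = 13 + 0*(1*(-1/5)) = 13 + 0*(-1/5) = 13 + 0 = 13)
1/(P + (51 - 48)**2) = 1/(13 + (51 - 48)**2) = 1/(13 + 3**2) = 1/(13 + 9) = 1/22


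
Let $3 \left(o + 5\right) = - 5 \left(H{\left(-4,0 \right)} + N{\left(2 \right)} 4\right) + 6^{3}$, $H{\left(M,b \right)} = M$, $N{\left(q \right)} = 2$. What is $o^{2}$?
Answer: $\frac{32761}{9} \approx 3640.1$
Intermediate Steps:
$o = \frac{181}{3}$ ($o = -5 + \frac{- 5 \left(-4 + 2 \cdot 4\right) + 6^{3}}{3} = -5 + \frac{- 5 \left(-4 + 8\right) + 216}{3} = -5 + \frac{\left(-5\right) 4 + 216}{3} = -5 + \frac{-20 + 216}{3} = -5 + \frac{1}{3} \cdot 196 = -5 + \frac{196}{3} = \frac{181}{3} \approx 60.333$)
$o^{2} = \left(\frac{181}{3}\right)^{2} = \frac{32761}{9}$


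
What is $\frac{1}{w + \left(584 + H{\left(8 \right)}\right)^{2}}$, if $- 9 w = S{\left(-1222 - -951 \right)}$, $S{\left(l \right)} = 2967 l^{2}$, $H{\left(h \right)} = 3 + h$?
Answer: $- \frac{3}{71571074} \approx -4.1916 \cdot 10^{-8}$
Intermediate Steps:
$w = - \frac{72633149}{3}$ ($w = - \frac{2967 \left(-1222 - -951\right)^{2}}{9} = - \frac{2967 \left(-1222 + 951\right)^{2}}{9} = - \frac{2967 \left(-271\right)^{2}}{9} = - \frac{2967 \cdot 73441}{9} = \left(- \frac{1}{9}\right) 217899447 = - \frac{72633149}{3} \approx -2.4211 \cdot 10^{7}$)
$\frac{1}{w + \left(584 + H{\left(8 \right)}\right)^{2}} = \frac{1}{- \frac{72633149}{3} + \left(584 + \left(3 + 8\right)\right)^{2}} = \frac{1}{- \frac{72633149}{3} + \left(584 + 11\right)^{2}} = \frac{1}{- \frac{72633149}{3} + 595^{2}} = \frac{1}{- \frac{72633149}{3} + 354025} = \frac{1}{- \frac{71571074}{3}} = - \frac{3}{71571074}$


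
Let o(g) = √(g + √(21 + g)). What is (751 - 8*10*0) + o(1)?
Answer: 751 + √(1 + √22) ≈ 753.39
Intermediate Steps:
(751 - 8*10*0) + o(1) = (751 - 8*10*0) + √(1 + √(21 + 1)) = (751 - 80*0) + √(1 + √22) = (751 + 0) + √(1 + √22) = 751 + √(1 + √22)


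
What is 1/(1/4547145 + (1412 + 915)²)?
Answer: 4547145/24622467327706 ≈ 1.8467e-7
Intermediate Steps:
1/(1/4547145 + (1412 + 915)²) = 1/(1/4547145 + 2327²) = 1/(1/4547145 + 5414929) = 1/(24622467327706/4547145) = 4547145/24622467327706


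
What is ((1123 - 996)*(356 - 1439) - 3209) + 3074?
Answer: -137676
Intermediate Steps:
((1123 - 996)*(356 - 1439) - 3209) + 3074 = (127*(-1083) - 3209) + 3074 = (-137541 - 3209) + 3074 = -140750 + 3074 = -137676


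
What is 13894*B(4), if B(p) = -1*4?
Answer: -55576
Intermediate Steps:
B(p) = -4
13894*B(4) = 13894*(-4) = -55576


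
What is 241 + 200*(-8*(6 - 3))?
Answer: -4559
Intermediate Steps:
241 + 200*(-8*(6 - 3)) = 241 + 200*(-8*3) = 241 + 200*(-24) = 241 - 4800 = -4559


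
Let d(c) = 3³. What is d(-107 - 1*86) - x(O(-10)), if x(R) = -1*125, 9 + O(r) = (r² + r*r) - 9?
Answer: 152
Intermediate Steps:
O(r) = -18 + 2*r² (O(r) = -9 + ((r² + r*r) - 9) = -9 + ((r² + r²) - 9) = -9 + (2*r² - 9) = -9 + (-9 + 2*r²) = -18 + 2*r²)
x(R) = -125
d(c) = 27
d(-107 - 1*86) - x(O(-10)) = 27 - 1*(-125) = 27 + 125 = 152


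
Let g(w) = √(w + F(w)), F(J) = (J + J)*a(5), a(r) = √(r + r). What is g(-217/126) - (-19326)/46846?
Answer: 9663/23423 + √(-62 - 124*√10)/6 ≈ 0.41254 + 3.5517*I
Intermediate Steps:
a(r) = √2*√r (a(r) = √(2*r) = √2*√r)
F(J) = 2*J*√10 (F(J) = (J + J)*(√2*√5) = (2*J)*√10 = 2*J*√10)
g(w) = √(w + 2*w*√10)
g(-217/126) - (-19326)/46846 = √(-217/126)*√(1 + 2*√10) - (-19326)/46846 = √(-217*1/126)*√(1 + 2*√10) - (-19326)/46846 = √(-31/18)*√(1 + 2*√10) - 1*(-9663/23423) = (I*√62/6)*√(1 + 2*√10) + 9663/23423 = I*√62*√(1 + 2*√10)/6 + 9663/23423 = 9663/23423 + I*√62*√(1 + 2*√10)/6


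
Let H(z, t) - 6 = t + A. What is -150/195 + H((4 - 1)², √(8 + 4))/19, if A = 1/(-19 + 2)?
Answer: -1917/4199 + 2*√3/19 ≈ -0.27422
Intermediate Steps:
A = -1/17 (A = 1/(-17) = -1/17 ≈ -0.058824)
H(z, t) = 101/17 + t (H(z, t) = 6 + (t - 1/17) = 6 + (-1/17 + t) = 101/17 + t)
-150/195 + H((4 - 1)², √(8 + 4))/19 = -150/195 + (101/17 + √(8 + 4))/19 = -150*1/195 + (101/17 + √12)*(1/19) = -10/13 + (101/17 + 2*√3)*(1/19) = -10/13 + (101/323 + 2*√3/19) = -1917/4199 + 2*√3/19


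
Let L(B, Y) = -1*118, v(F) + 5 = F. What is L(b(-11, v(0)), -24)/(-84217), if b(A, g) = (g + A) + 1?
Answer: 118/84217 ≈ 0.0014011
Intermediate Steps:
v(F) = -5 + F
b(A, g) = 1 + A + g (b(A, g) = (A + g) + 1 = 1 + A + g)
L(B, Y) = -118
L(b(-11, v(0)), -24)/(-84217) = -118/(-84217) = -118*(-1/84217) = 118/84217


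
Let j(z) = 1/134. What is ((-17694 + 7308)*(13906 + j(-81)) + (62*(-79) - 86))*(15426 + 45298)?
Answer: -587625910751332/67 ≈ -8.7705e+12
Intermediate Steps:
j(z) = 1/134
((-17694 + 7308)*(13906 + j(-81)) + (62*(-79) - 86))*(15426 + 45298) = ((-17694 + 7308)*(13906 + 1/134) + (62*(-79) - 86))*(15426 + 45298) = (-10386*1863405/134 + (-4898 - 86))*60724 = (-9676662165/67 - 4984)*60724 = -9676996093/67*60724 = -587625910751332/67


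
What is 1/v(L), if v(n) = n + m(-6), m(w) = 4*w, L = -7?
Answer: -1/31 ≈ -0.032258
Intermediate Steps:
v(n) = -24 + n (v(n) = n + 4*(-6) = n - 24 = -24 + n)
1/v(L) = 1/(-24 - 7) = 1/(-31) = -1/31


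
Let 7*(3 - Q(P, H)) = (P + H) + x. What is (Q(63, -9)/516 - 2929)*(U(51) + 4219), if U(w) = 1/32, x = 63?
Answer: -17004132819/1376 ≈ -1.2358e+7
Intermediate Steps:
U(w) = 1/32
Q(P, H) = -6 - H/7 - P/7 (Q(P, H) = 3 - ((P + H) + 63)/7 = 3 - ((H + P) + 63)/7 = 3 - (63 + H + P)/7 = 3 + (-9 - H/7 - P/7) = -6 - H/7 - P/7)
(Q(63, -9)/516 - 2929)*(U(51) + 4219) = ((-6 - ⅐*(-9) - ⅐*63)/516 - 2929)*(1/32 + 4219) = ((-6 + 9/7 - 9)*(1/516) - 2929)*(135009/32) = (-96/7*1/516 - 2929)*(135009/32) = (-8/301 - 2929)*(135009/32) = -881637/301*135009/32 = -17004132819/1376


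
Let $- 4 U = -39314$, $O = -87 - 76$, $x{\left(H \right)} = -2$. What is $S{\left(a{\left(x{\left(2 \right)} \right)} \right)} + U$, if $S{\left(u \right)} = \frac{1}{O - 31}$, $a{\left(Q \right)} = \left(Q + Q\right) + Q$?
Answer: $\frac{953364}{97} \approx 9828.5$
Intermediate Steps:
$O = -163$ ($O = -87 - 76 = -163$)
$a{\left(Q \right)} = 3 Q$ ($a{\left(Q \right)} = 2 Q + Q = 3 Q$)
$U = \frac{19657}{2}$ ($U = \left(- \frac{1}{4}\right) \left(-39314\right) = \frac{19657}{2} \approx 9828.5$)
$S{\left(u \right)} = - \frac{1}{194}$ ($S{\left(u \right)} = \frac{1}{-163 - 31} = \frac{1}{-194} = - \frac{1}{194}$)
$S{\left(a{\left(x{\left(2 \right)} \right)} \right)} + U = - \frac{1}{194} + \frac{19657}{2} = \frac{953364}{97}$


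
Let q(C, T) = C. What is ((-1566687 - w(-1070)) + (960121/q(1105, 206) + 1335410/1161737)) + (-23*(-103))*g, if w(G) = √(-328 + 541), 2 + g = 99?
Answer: -1715079859771963/1283719385 - √213 ≈ -1.3360e+6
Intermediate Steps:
g = 97 (g = -2 + 99 = 97)
w(G) = √213
((-1566687 - w(-1070)) + (960121/q(1105, 206) + 1335410/1161737)) + (-23*(-103))*g = ((-1566687 - √213) + (960121/1105 + 1335410/1161737)) - 23*(-103)*97 = ((-1566687 - √213) + (960121*(1/1105) + 1335410*(1/1161737))) + 2369*97 = ((-1566687 - √213) + (960121/1105 + 1335410/1161737)) + 229793 = ((-1566687 - √213) + 1116883718227/1283719385) + 229793 = (-2010069588409268/1283719385 - √213) + 229793 = -1715079859771963/1283719385 - √213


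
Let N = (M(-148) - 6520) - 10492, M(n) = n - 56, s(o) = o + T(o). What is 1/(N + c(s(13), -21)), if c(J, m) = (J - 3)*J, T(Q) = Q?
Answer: -1/16618 ≈ -6.0176e-5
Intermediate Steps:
s(o) = 2*o (s(o) = o + o = 2*o)
M(n) = -56 + n
c(J, m) = J*(-3 + J) (c(J, m) = (-3 + J)*J = J*(-3 + J))
N = -17216 (N = ((-56 - 148) - 6520) - 10492 = (-204 - 6520) - 10492 = -6724 - 10492 = -17216)
1/(N + c(s(13), -21)) = 1/(-17216 + (2*13)*(-3 + 2*13)) = 1/(-17216 + 26*(-3 + 26)) = 1/(-17216 + 26*23) = 1/(-17216 + 598) = 1/(-16618) = -1/16618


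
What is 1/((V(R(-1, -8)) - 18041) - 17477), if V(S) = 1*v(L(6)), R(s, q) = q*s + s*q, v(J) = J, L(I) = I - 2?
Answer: -1/35514 ≈ -2.8158e-5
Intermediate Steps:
L(I) = -2 + I
R(s, q) = 2*q*s (R(s, q) = q*s + q*s = 2*q*s)
V(S) = 4 (V(S) = 1*(-2 + 6) = 1*4 = 4)
1/((V(R(-1, -8)) - 18041) - 17477) = 1/((4 - 18041) - 17477) = 1/(-18037 - 17477) = 1/(-35514) = -1/35514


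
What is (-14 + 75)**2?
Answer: 3721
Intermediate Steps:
(-14 + 75)**2 = 61**2 = 3721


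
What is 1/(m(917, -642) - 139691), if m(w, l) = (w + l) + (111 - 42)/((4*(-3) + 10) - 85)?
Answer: -29/4043087 ≈ -7.1727e-6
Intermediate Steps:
m(w, l) = -23/29 + l + w (m(w, l) = (l + w) + 69/((-12 + 10) - 85) = (l + w) + 69/(-2 - 85) = (l + w) + 69/(-87) = (l + w) + 69*(-1/87) = (l + w) - 23/29 = -23/29 + l + w)
1/(m(917, -642) - 139691) = 1/((-23/29 - 642 + 917) - 139691) = 1/(7952/29 - 139691) = 1/(-4043087/29) = -29/4043087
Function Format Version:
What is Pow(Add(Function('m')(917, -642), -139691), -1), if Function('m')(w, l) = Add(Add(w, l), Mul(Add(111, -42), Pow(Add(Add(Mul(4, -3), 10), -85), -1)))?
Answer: Rational(-29, 4043087) ≈ -7.1727e-6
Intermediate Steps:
Function('m')(w, l) = Add(Rational(-23, 29), l, w) (Function('m')(w, l) = Add(Add(l, w), Mul(69, Pow(Add(Add(-12, 10), -85), -1))) = Add(Add(l, w), Mul(69, Pow(Add(-2, -85), -1))) = Add(Add(l, w), Mul(69, Pow(-87, -1))) = Add(Add(l, w), Mul(69, Rational(-1, 87))) = Add(Add(l, w), Rational(-23, 29)) = Add(Rational(-23, 29), l, w))
Pow(Add(Function('m')(917, -642), -139691), -1) = Pow(Add(Add(Rational(-23, 29), -642, 917), -139691), -1) = Pow(Add(Rational(7952, 29), -139691), -1) = Pow(Rational(-4043087, 29), -1) = Rational(-29, 4043087)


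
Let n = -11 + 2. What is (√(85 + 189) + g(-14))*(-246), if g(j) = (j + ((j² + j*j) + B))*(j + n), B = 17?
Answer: 2234910 - 246*√274 ≈ 2.2308e+6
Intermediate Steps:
n = -9
g(j) = (-9 + j)*(17 + j + 2*j²) (g(j) = (j + ((j² + j*j) + 17))*(j - 9) = (j + ((j² + j²) + 17))*(-9 + j) = (j + (2*j² + 17))*(-9 + j) = (j + (17 + 2*j²))*(-9 + j) = (17 + j + 2*j²)*(-9 + j) = (-9 + j)*(17 + j + 2*j²))
(√(85 + 189) + g(-14))*(-246) = (√(85 + 189) + (-153 - 17*(-14)² + 2*(-14)³ + 8*(-14)))*(-246) = (√274 + (-153 - 17*196 + 2*(-2744) - 112))*(-246) = (√274 + (-153 - 3332 - 5488 - 112))*(-246) = (√274 - 9085)*(-246) = (-9085 + √274)*(-246) = 2234910 - 246*√274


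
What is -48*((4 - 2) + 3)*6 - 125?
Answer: -1565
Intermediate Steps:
-48*((4 - 2) + 3)*6 - 125 = -48*(2 + 3)*6 - 125 = -240*6 - 125 = -48*30 - 125 = -1440 - 125 = -1565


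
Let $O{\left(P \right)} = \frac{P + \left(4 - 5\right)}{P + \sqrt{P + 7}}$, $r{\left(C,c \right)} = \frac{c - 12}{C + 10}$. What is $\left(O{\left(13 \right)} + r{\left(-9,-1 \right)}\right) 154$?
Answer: $- \frac{274274}{149} - \frac{3696 \sqrt{5}}{149} \approx -1896.2$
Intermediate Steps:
$r{\left(C,c \right)} = \frac{-12 + c}{10 + C}$
$O{\left(P \right)} = \frac{-1 + P}{P + \sqrt{7 + P}}$ ($O{\left(P \right)} = \frac{P - 1}{P + \sqrt{7 + P}} = \frac{-1 + P}{P + \sqrt{7 + P}}$)
$\left(O{\left(13 \right)} + r{\left(-9,-1 \right)}\right) 154 = \left(\frac{-1 + 13}{13 + \sqrt{7 + 13}} + \frac{-12 - 1}{10 - 9}\right) 154 = \left(\frac{1}{13 + \sqrt{20}} \cdot 12 + 1^{-1} \left(-13\right)\right) 154 = \left(\frac{1}{13 + 2 \sqrt{5}} \cdot 12 + 1 \left(-13\right)\right) 154 = \left(\frac{12}{13 + 2 \sqrt{5}} - 13\right) 154 = \left(-13 + \frac{12}{13 + 2 \sqrt{5}}\right) 154 = -2002 + \frac{1848}{13 + 2 \sqrt{5}}$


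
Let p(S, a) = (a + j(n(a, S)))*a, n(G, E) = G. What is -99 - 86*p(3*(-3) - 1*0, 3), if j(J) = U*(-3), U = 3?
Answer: 1449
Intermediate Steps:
j(J) = -9 (j(J) = 3*(-3) = -9)
p(S, a) = a*(-9 + a) (p(S, a) = (a - 9)*a = (-9 + a)*a = a*(-9 + a))
-99 - 86*p(3*(-3) - 1*0, 3) = -99 - 258*(-9 + 3) = -99 - 258*(-6) = -99 - 86*(-18) = -99 + 1548 = 1449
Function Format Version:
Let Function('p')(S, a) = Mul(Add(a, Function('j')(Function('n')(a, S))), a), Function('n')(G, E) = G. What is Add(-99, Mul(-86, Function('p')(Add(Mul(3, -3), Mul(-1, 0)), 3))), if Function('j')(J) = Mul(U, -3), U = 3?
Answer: 1449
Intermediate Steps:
Function('j')(J) = -9 (Function('j')(J) = Mul(3, -3) = -9)
Function('p')(S, a) = Mul(a, Add(-9, a)) (Function('p')(S, a) = Mul(Add(a, -9), a) = Mul(Add(-9, a), a) = Mul(a, Add(-9, a)))
Add(-99, Mul(-86, Function('p')(Add(Mul(3, -3), Mul(-1, 0)), 3))) = Add(-99, Mul(-86, Mul(3, Add(-9, 3)))) = Add(-99, Mul(-86, Mul(3, -6))) = Add(-99, Mul(-86, -18)) = Add(-99, 1548) = 1449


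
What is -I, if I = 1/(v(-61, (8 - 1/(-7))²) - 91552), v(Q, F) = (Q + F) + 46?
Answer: 49/4483534 ≈ 1.0929e-5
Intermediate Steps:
v(Q, F) = 46 + F + Q (v(Q, F) = (F + Q) + 46 = 46 + F + Q)
I = -49/4483534 (I = 1/((46 + (8 - 1/(-7))² - 61) - 91552) = 1/((46 + (8 - 1*(-⅐))² - 61) - 91552) = 1/((46 + (8 + ⅐)² - 61) - 91552) = 1/((46 + (57/7)² - 61) - 91552) = 1/((46 + 3249/49 - 61) - 91552) = 1/(2514/49 - 91552) = 1/(-4483534/49) = -49/4483534 ≈ -1.0929e-5)
-I = -1*(-49/4483534) = 49/4483534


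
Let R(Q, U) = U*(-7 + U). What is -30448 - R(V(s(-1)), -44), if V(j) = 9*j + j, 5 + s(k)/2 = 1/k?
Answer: -32692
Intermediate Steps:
s(k) = -10 + 2/k
V(j) = 10*j
-30448 - R(V(s(-1)), -44) = -30448 - (-44)*(-7 - 44) = -30448 - (-44)*(-51) = -30448 - 1*2244 = -30448 - 2244 = -32692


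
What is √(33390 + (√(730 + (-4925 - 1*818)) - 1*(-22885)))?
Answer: √(56275 + 3*I*√557) ≈ 237.22 + 0.149*I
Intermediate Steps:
√(33390 + (√(730 + (-4925 - 1*818)) - 1*(-22885))) = √(33390 + (√(730 + (-4925 - 818)) + 22885)) = √(33390 + (√(730 - 5743) + 22885)) = √(33390 + (√(-5013) + 22885)) = √(33390 + (3*I*√557 + 22885)) = √(33390 + (22885 + 3*I*√557)) = √(56275 + 3*I*√557)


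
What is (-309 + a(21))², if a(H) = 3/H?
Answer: 4674244/49 ≈ 95393.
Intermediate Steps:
(-309 + a(21))² = (-309 + 3/21)² = (-309 + 3*(1/21))² = (-309 + ⅐)² = (-2162/7)² = 4674244/49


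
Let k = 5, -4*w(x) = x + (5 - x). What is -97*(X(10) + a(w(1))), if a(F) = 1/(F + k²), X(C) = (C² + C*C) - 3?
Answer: -1815743/95 ≈ -19113.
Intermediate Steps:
w(x) = -5/4 (w(x) = -(x + (5 - x))/4 = -¼*5 = -5/4)
X(C) = -3 + 2*C² (X(C) = (C² + C²) - 3 = 2*C² - 3 = -3 + 2*C²)
a(F) = 1/(25 + F) (a(F) = 1/(F + 5²) = 1/(F + 25) = 1/(25 + F))
-97*(X(10) + a(w(1))) = -97*((-3 + 2*10²) + 1/(25 - 5/4)) = -97*((-3 + 2*100) + 1/(95/4)) = -97*((-3 + 200) + 4/95) = -97*(197 + 4/95) = -97*18719/95 = -1815743/95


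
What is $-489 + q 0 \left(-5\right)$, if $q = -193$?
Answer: $-489$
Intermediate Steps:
$-489 + q 0 \left(-5\right) = -489 - 193 \cdot 0 \left(-5\right) = -489 - 0 = -489 + 0 = -489$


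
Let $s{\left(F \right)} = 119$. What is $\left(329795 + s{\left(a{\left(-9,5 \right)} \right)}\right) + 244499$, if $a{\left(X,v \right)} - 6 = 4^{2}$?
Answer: $574413$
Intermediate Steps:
$a{\left(X,v \right)} = 22$ ($a{\left(X,v \right)} = 6 + 4^{2} = 6 + 16 = 22$)
$\left(329795 + s{\left(a{\left(-9,5 \right)} \right)}\right) + 244499 = \left(329795 + 119\right) + 244499 = 329914 + 244499 = 574413$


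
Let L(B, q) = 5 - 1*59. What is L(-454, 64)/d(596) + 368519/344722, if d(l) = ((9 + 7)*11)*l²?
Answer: 5759764530829/5387833877888 ≈ 1.0690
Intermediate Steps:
L(B, q) = -54 (L(B, q) = 5 - 59 = -54)
d(l) = 176*l² (d(l) = (16*11)*l² = 176*l²)
L(-454, 64)/d(596) + 368519/344722 = -54/(176*596²) + 368519/344722 = -54/(176*355216) + 368519*(1/344722) = -54/62518016 + 368519/344722 = -54*1/62518016 + 368519/344722 = -27/31259008 + 368519/344722 = 5759764530829/5387833877888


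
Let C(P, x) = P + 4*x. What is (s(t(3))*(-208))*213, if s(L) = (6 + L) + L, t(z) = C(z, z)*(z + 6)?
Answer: -12227904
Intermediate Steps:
t(z) = 5*z*(6 + z) (t(z) = (z + 4*z)*(z + 6) = (5*z)*(6 + z) = 5*z*(6 + z))
s(L) = 6 + 2*L
(s(t(3))*(-208))*213 = ((6 + 2*(5*3*(6 + 3)))*(-208))*213 = ((6 + 2*(5*3*9))*(-208))*213 = ((6 + 2*135)*(-208))*213 = ((6 + 270)*(-208))*213 = (276*(-208))*213 = -57408*213 = -12227904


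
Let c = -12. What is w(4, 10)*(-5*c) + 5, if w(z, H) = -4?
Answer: -235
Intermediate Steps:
w(4, 10)*(-5*c) + 5 = -(-20)*(-12) + 5 = -4*60 + 5 = -240 + 5 = -235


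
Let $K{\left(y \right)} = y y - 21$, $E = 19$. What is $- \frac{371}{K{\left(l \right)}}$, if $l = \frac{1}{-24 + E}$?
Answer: $\frac{9275}{524} \approx 17.7$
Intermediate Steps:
$l = - \frac{1}{5}$ ($l = \frac{1}{-24 + 19} = \frac{1}{-5} = - \frac{1}{5} \approx -0.2$)
$K{\left(y \right)} = -21 + y^{2}$ ($K{\left(y \right)} = y^{2} - 21 = -21 + y^{2}$)
$- \frac{371}{K{\left(l \right)}} = - \frac{371}{-21 + \left(- \frac{1}{5}\right)^{2}} = - \frac{371}{-21 + \frac{1}{25}} = - \frac{371}{- \frac{524}{25}} = \left(-371\right) \left(- \frac{25}{524}\right) = \frac{9275}{524}$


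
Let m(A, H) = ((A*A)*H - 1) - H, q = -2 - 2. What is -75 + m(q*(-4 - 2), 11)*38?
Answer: 240237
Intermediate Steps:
q = -4
m(A, H) = -1 - H + H*A² (m(A, H) = (A²*H - 1) - H = (H*A² - 1) - H = (-1 + H*A²) - H = -1 - H + H*A²)
-75 + m(q*(-4 - 2), 11)*38 = -75 + (-1 - 1*11 + 11*(-4*(-4 - 2))²)*38 = -75 + (-1 - 11 + 11*(-4*(-6))²)*38 = -75 + (-1 - 11 + 11*24²)*38 = -75 + (-1 - 11 + 11*576)*38 = -75 + (-1 - 11 + 6336)*38 = -75 + 6324*38 = -75 + 240312 = 240237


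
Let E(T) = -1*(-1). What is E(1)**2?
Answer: 1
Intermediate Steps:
E(T) = 1
E(1)**2 = 1**2 = 1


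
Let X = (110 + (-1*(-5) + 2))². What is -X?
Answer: -13689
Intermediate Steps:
X = 13689 (X = (110 + (5 + 2))² = (110 + 7)² = 117² = 13689)
-X = -1*13689 = -13689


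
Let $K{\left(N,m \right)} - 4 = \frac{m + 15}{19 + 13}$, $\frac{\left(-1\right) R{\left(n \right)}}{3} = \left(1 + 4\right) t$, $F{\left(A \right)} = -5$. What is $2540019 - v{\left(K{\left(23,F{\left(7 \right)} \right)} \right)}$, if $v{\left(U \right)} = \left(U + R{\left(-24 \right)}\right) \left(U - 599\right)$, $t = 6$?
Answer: $\frac{637199799}{256} \approx 2.4891 \cdot 10^{6}$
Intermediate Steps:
$R{\left(n \right)} = -90$ ($R{\left(n \right)} = - 3 \left(1 + 4\right) 6 = - 3 \cdot 5 \cdot 6 = \left(-3\right) 30 = -90$)
$K{\left(N,m \right)} = \frac{143}{32} + \frac{m}{32}$ ($K{\left(N,m \right)} = 4 + \frac{m + 15}{19 + 13} = 4 + \frac{15 + m}{32} = 4 + \left(15 + m\right) \frac{1}{32} = 4 + \left(\frac{15}{32} + \frac{m}{32}\right) = \frac{143}{32} + \frac{m}{32}$)
$v{\left(U \right)} = \left(-599 + U\right) \left(-90 + U\right)$ ($v{\left(U \right)} = \left(U - 90\right) \left(U - 599\right) = \left(-90 + U\right) \left(-599 + U\right) = \left(-599 + U\right) \left(-90 + U\right)$)
$2540019 - v{\left(K{\left(23,F{\left(7 \right)} \right)} \right)} = 2540019 - \left(53910 + \left(\frac{143}{32} + \frac{1}{32} \left(-5\right)\right)^{2} - 689 \left(\frac{143}{32} + \frac{1}{32} \left(-5\right)\right)\right) = 2540019 - \left(53910 + \left(\frac{143}{32} - \frac{5}{32}\right)^{2} - 689 \left(\frac{143}{32} - \frac{5}{32}\right)\right) = 2540019 - \left(53910 + \left(\frac{69}{16}\right)^{2} - \frac{47541}{16}\right) = 2540019 - \left(53910 + \frac{4761}{256} - \frac{47541}{16}\right) = 2540019 - \frac{13045065}{256} = \frac{637199799}{256}$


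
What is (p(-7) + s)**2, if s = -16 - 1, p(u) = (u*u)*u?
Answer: 129600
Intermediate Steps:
p(u) = u**3 (p(u) = u**2*u = u**3)
s = -17
(p(-7) + s)**2 = ((-7)**3 - 17)**2 = (-343 - 17)**2 = (-360)**2 = 129600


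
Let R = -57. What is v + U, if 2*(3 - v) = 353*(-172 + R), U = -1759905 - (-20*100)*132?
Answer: -2910967/2 ≈ -1.4555e+6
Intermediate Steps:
U = -1495905 (U = -1759905 - (-2000)*132 = -1759905 - 1*(-264000) = -1759905 + 264000 = -1495905)
v = 80843/2 (v = 3 - 353*(-172 - 57)/2 = 3 - 353*(-229)/2 = 3 - 1/2*(-80837) = 3 + 80837/2 = 80843/2 ≈ 40422.)
v + U = 80843/2 - 1495905 = -2910967/2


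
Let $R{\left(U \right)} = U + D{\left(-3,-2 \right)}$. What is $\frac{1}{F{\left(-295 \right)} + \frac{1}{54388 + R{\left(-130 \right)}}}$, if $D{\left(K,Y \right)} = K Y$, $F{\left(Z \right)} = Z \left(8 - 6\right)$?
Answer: $- \frac{54264}{32015759} \approx -0.0016949$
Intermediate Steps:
$F{\left(Z \right)} = 2 Z$ ($F{\left(Z \right)} = Z 2 = 2 Z$)
$R{\left(U \right)} = 6 + U$ ($R{\left(U \right)} = U - -6 = U + 6 = 6 + U$)
$\frac{1}{F{\left(-295 \right)} + \frac{1}{54388 + R{\left(-130 \right)}}} = \frac{1}{2 \left(-295\right) + \frac{1}{54388 + \left(6 - 130\right)}} = \frac{1}{-590 + \frac{1}{54388 - 124}} = \frac{1}{-590 + \frac{1}{54264}} = \frac{1}{- \frac{32015759}{54264}} = - \frac{54264}{32015759}$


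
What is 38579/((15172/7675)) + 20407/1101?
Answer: 326308916329/16704372 ≈ 19534.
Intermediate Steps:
38579/((15172/7675)) + 20407/1101 = 38579/((15172*(1/7675))) + 20407*(1/1101) = 38579/(15172/7675) + 20407/1101 = 38579*(7675/15172) + 20407/1101 = 296093825/15172 + 20407/1101 = 326308916329/16704372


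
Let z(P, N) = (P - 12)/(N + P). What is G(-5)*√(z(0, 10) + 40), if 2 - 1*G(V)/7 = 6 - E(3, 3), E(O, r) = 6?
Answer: 14*√970/5 ≈ 87.206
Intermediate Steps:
G(V) = 14 (G(V) = 14 - 7*(6 - 1*6) = 14 - 7*(6 - 6) = 14 - 7*0 = 14 + 0 = 14)
z(P, N) = (-12 + P)/(N + P)
G(-5)*√(z(0, 10) + 40) = 14*√((-12 + 0)/(10 + 0) + 40) = 14*√(-12/10 + 40) = 14*√((⅒)*(-12) + 40) = 14*√(-6/5 + 40) = 14*√(194/5) = 14*(√970/5) = 14*√970/5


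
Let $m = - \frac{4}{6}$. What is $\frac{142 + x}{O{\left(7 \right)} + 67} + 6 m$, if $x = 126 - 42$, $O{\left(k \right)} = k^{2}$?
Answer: $- \frac{119}{58} \approx -2.0517$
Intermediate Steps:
$m = - \frac{2}{3}$ ($m = \left(-4\right) \frac{1}{6} = - \frac{2}{3} \approx -0.66667$)
$x = 84$
$\frac{142 + x}{O{\left(7 \right)} + 67} + 6 m = \frac{142 + 84}{7^{2} + 67} + 6 \left(- \frac{2}{3}\right) = \frac{226}{49 + 67} - 4 = \frac{226}{116} - 4 = 226 \cdot \frac{1}{116} - 4 = \frac{113}{58} - 4 = - \frac{119}{58}$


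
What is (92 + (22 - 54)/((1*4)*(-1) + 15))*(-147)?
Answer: -144060/11 ≈ -13096.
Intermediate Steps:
(92 + (22 - 54)/((1*4)*(-1) + 15))*(-147) = (92 - 32/(4*(-1) + 15))*(-147) = (92 - 32/(-4 + 15))*(-147) = (92 - 32/11)*(-147) = (980/11)*(-147) = -144060/11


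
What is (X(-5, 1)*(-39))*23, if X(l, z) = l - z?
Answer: 5382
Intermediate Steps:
(X(-5, 1)*(-39))*23 = ((-5 - 1*1)*(-39))*23 = ((-5 - 1)*(-39))*23 = -6*(-39)*23 = 234*23 = 5382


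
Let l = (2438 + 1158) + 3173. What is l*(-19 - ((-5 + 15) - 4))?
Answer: -169225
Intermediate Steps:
l = 6769 (l = 3596 + 3173 = 6769)
l*(-19 - ((-5 + 15) - 4)) = 6769*(-19 - ((-5 + 15) - 4)) = 6769*(-19 - (10 - 4)) = 6769*(-19 - 1*6) = 6769*(-19 - 6) = 6769*(-25) = -169225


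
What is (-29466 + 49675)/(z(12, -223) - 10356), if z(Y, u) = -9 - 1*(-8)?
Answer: -20209/10357 ≈ -1.9512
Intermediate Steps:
z(Y, u) = -1 (z(Y, u) = -9 + 8 = -1)
(-29466 + 49675)/(z(12, -223) - 10356) = (-29466 + 49675)/(-1 - 10356) = 20209/(-10357) = 20209*(-1/10357) = -20209/10357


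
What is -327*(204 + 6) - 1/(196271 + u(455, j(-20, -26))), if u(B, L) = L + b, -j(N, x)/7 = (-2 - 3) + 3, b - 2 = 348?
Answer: -13502925451/196635 ≈ -68670.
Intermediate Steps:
b = 350 (b = 2 + 348 = 350)
j(N, x) = 14 (j(N, x) = -7*((-2 - 3) + 3) = -7*(-5 + 3) = -7*(-2) = 14)
u(B, L) = 350 + L (u(B, L) = L + 350 = 350 + L)
-327*(204 + 6) - 1/(196271 + u(455, j(-20, -26))) = -327*(204 + 6) - 1/(196271 + (350 + 14)) = -327*210 - 1/(196271 + 364) = -68670 - 1/196635 = -13502925451/196635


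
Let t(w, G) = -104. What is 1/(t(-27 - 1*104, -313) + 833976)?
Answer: 1/833872 ≈ 1.1992e-6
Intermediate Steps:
1/(t(-27 - 1*104, -313) + 833976) = 1/(-104 + 833976) = 1/833872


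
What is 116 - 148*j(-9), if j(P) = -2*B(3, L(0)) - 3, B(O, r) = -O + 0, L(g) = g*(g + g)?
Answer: -328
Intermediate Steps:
L(g) = 2*g² (L(g) = g*(2*g) = 2*g²)
B(O, r) = -O
j(P) = 3 (j(P) = -(-2)*3 - 3 = -2*(-3) - 3 = 6 - 3 = 3)
116 - 148*j(-9) = 116 - 148*3 = 116 - 444 = -328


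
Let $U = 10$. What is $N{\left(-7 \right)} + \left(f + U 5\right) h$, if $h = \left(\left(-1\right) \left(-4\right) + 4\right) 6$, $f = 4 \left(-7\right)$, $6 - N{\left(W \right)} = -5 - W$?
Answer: $1060$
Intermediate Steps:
$N{\left(W \right)} = 11 + W$ ($N{\left(W \right)} = 6 - \left(-5 - W\right) = 6 + \left(5 + W\right) = 11 + W$)
$f = -28$
$h = 48$ ($h = \left(4 + 4\right) 6 = 8 \cdot 6 = 48$)
$N{\left(-7 \right)} + \left(f + U 5\right) h = \left(11 - 7\right) + \left(-28 + 10 \cdot 5\right) 48 = 4 + \left(-28 + 50\right) 48 = 4 + 22 \cdot 48 = 4 + 1056 = 1060$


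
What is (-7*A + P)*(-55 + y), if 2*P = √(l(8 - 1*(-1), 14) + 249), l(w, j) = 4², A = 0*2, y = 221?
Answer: 83*√265 ≈ 1351.1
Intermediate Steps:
A = 0
l(w, j) = 16
P = √265/2 (P = √(16 + 249)/2 = √265/2 ≈ 8.1394)
(-7*A + P)*(-55 + y) = (-7*0 + √265/2)*(-55 + 221) = (0 + √265/2)*166 = (√265/2)*166 = 83*√265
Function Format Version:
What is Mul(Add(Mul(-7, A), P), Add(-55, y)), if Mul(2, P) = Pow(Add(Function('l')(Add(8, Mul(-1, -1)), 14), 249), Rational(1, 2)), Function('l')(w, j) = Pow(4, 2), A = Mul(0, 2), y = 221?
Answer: Mul(83, Pow(265, Rational(1, 2))) ≈ 1351.1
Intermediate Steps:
A = 0
Function('l')(w, j) = 16
P = Mul(Rational(1, 2), Pow(265, Rational(1, 2))) (P = Mul(Rational(1, 2), Pow(Add(16, 249), Rational(1, 2))) = Mul(Rational(1, 2), Pow(265, Rational(1, 2))) ≈ 8.1394)
Mul(Add(Mul(-7, A), P), Add(-55, y)) = Mul(Add(Mul(-7, 0), Mul(Rational(1, 2), Pow(265, Rational(1, 2)))), Add(-55, 221)) = Mul(Add(0, Mul(Rational(1, 2), Pow(265, Rational(1, 2)))), 166) = Mul(Mul(Rational(1, 2), Pow(265, Rational(1, 2))), 166) = Mul(83, Pow(265, Rational(1, 2)))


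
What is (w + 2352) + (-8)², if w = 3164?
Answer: 5580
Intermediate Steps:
(w + 2352) + (-8)² = (3164 + 2352) + (-8)² = 5516 + 64 = 5580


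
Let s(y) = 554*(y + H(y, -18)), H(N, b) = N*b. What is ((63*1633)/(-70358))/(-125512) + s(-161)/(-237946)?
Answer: -6695029703765837/1050623591345008 ≈ -6.3724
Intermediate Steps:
s(y) = -9418*y (s(y) = 554*(y + y*(-18)) = 554*(y - 18*y) = 554*(-17*y) = -9418*y)
((63*1633)/(-70358))/(-125512) + s(-161)/(-237946) = ((63*1633)/(-70358))/(-125512) - 9418*(-161)/(-237946) = (102879*(-1/70358))*(-1/125512) + 1516298*(-1/237946) = -102879/70358*(-1/125512) - 758149/118973 = 102879/8830773296 - 758149/118973 = -6695029703765837/1050623591345008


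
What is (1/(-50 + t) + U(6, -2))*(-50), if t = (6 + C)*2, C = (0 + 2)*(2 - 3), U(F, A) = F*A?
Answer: 12625/21 ≈ 601.19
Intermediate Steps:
U(F, A) = A*F
C = -2 (C = 2*(-1) = -2)
t = 8 (t = (6 - 2)*2 = 4*2 = 8)
(1/(-50 + t) + U(6, -2))*(-50) = (1/(-50 + 8) - 2*6)*(-50) = (1/(-42) - 12)*(-50) = (-1/42 - 12)*(-50) = -505/42*(-50) = 12625/21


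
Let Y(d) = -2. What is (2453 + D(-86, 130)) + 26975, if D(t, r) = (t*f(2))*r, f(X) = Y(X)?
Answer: 51788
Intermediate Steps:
f(X) = -2
D(t, r) = -2*r*t (D(t, r) = (t*(-2))*r = (-2*t)*r = -2*r*t)
(2453 + D(-86, 130)) + 26975 = (2453 - 2*130*(-86)) + 26975 = (2453 + 22360) + 26975 = 24813 + 26975 = 51788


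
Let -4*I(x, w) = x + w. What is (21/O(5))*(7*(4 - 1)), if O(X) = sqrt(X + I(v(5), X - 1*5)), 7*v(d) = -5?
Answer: 882*sqrt(1015)/145 ≈ 193.79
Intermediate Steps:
v(d) = -5/7 (v(d) = (1/7)*(-5) = -5/7)
I(x, w) = -w/4 - x/4 (I(x, w) = -(x + w)/4 = -(w + x)/4 = -w/4 - x/4)
O(X) = sqrt(10/7 + 3*X/4) (O(X) = sqrt(X + (-(X - 1*5)/4 - 1/4*(-5/7))) = sqrt(X + (-(X - 5)/4 + 5/28)) = sqrt(X + (-(-5 + X)/4 + 5/28)) = sqrt(X + ((5/4 - X/4) + 5/28)) = sqrt(X + (10/7 - X/4)) = sqrt(10/7 + 3*X/4))
(21/O(5))*(7*(4 - 1)) = (21/((sqrt(280 + 147*5)/14)))*(7*(4 - 1)) = (21/((sqrt(280 + 735)/14)))*(7*3) = (21/((sqrt(1015)/14)))*21 = (21*(2*sqrt(1015)/145))*21 = (42*sqrt(1015)/145)*21 = 882*sqrt(1015)/145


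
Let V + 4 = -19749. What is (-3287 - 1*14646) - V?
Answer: 1820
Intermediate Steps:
V = -19753 (V = -4 - 19749 = -19753)
(-3287 - 1*14646) - V = (-3287 - 1*14646) - 1*(-19753) = (-3287 - 14646) + 19753 = -17933 + 19753 = 1820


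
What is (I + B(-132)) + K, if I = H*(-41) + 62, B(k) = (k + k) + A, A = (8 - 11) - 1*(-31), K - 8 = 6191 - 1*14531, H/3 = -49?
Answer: -2479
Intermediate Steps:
H = -147 (H = 3*(-49) = -147)
K = -8332 (K = 8 + (6191 - 1*14531) = 8 + (6191 - 14531) = 8 - 8340 = -8332)
A = 28 (A = -3 + 31 = 28)
B(k) = 28 + 2*k (B(k) = (k + k) + 28 = 2*k + 28 = 28 + 2*k)
I = 6089 (I = -147*(-41) + 62 = 6027 + 62 = 6089)
(I + B(-132)) + K = (6089 + (28 + 2*(-132))) - 8332 = (6089 + (28 - 264)) - 8332 = (6089 - 236) - 8332 = 5853 - 8332 = -2479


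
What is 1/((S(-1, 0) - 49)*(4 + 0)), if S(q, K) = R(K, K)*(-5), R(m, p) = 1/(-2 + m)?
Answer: -1/186 ≈ -0.0053763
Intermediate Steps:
S(q, K) = -5/(-2 + K)
1/((S(-1, 0) - 49)*(4 + 0)) = 1/((-5/(-2 + 0) - 49)*(4 + 0)) = 1/((-5/(-2) - 49)*4) = 1/((-5*(-1/2) - 49)*4) = 1/((5/2 - 49)*4) = 1/(-93/2*4) = 1/(-186) = -1/186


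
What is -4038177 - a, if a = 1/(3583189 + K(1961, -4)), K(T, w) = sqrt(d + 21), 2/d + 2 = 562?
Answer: -14517198481647591986743/3594988154715999 + 2*sqrt(411670)/3594988154715999 ≈ -4.0382e+6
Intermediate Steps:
d = 1/280 (d = 2/(-2 + 562) = 2/560 = 2*(1/560) = 1/280 ≈ 0.0035714)
K(T, w) = sqrt(411670)/140 (K(T, w) = sqrt(1/280 + 21) = sqrt(5881/280) = sqrt(411670)/140)
a = 1/(3583189 + sqrt(411670)/140) ≈ 2.7908e-7
-4038177 - a = -4038177 - (1003292920/3594988154715999 - 2*sqrt(411670)/3594988154715999) = -4038177 + (-1003292920/3594988154715999 + 2*sqrt(411670)/3594988154715999) = -14517198481647591986743/3594988154715999 + 2*sqrt(411670)/3594988154715999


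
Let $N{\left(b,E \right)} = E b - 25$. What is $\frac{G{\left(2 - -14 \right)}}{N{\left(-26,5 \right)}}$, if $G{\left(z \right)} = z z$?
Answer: $- \frac{256}{155} \approx -1.6516$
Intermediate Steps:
$N{\left(b,E \right)} = -25 + E b$
$G{\left(z \right)} = z^{2}$
$\frac{G{\left(2 - -14 \right)}}{N{\left(-26,5 \right)}} = \frac{\left(2 - -14\right)^{2}}{-25 + 5 \left(-26\right)} = \frac{\left(2 + 14\right)^{2}}{-25 - 130} = \frac{16^{2}}{-155} = 256 \left(- \frac{1}{155}\right) = - \frac{256}{155}$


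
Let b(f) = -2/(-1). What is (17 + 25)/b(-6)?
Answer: 21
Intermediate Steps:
b(f) = 2 (b(f) = -2*(-1) = 2)
(17 + 25)/b(-6) = (17 + 25)/2 = 42*(½) = 21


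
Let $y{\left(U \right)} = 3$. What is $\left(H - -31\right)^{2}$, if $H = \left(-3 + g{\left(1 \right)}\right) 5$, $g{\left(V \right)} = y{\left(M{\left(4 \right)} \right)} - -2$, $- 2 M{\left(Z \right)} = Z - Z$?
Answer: $1681$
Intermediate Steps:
$M{\left(Z \right)} = 0$ ($M{\left(Z \right)} = - \frac{Z - Z}{2} = \left(- \frac{1}{2}\right) 0 = 0$)
$g{\left(V \right)} = 5$ ($g{\left(V \right)} = 3 - -2 = 3 + 2 = 5$)
$H = 10$ ($H = \left(-3 + 5\right) 5 = 2 \cdot 5 = 10$)
$\left(H - -31\right)^{2} = \left(10 - -31\right)^{2} = \left(10 + 31\right)^{2} = 41^{2} = 1681$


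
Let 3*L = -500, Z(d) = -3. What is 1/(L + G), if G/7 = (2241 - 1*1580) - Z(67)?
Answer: 3/13444 ≈ 0.00022315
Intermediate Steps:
L = -500/3 (L = (⅓)*(-500) = -500/3 ≈ -166.67)
G = 4648 (G = 7*((2241 - 1*1580) - 1*(-3)) = 7*((2241 - 1580) + 3) = 7*(661 + 3) = 7*664 = 4648)
1/(L + G) = 1/(-500/3 + 4648) = 1/(13444/3) = 3/13444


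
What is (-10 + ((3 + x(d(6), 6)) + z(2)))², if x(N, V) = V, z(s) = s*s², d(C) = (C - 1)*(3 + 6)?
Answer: 49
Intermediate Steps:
d(C) = -9 + 9*C (d(C) = (-1 + C)*9 = -9 + 9*C)
z(s) = s³
(-10 + ((3 + x(d(6), 6)) + z(2)))² = (-10 + ((3 + 6) + 2³))² = (-10 + (9 + 8))² = (-10 + 17)² = 7² = 49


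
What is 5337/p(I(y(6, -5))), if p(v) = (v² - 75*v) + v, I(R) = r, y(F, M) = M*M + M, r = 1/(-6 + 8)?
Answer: -7116/49 ≈ -145.22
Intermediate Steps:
r = ½ (r = 1/2 = ½ ≈ 0.50000)
y(F, M) = M + M² (y(F, M) = M² + M = M + M²)
I(R) = ½
p(v) = v² - 74*v
5337/p(I(y(6, -5))) = 5337/(((-74 + ½)/2)) = 5337/(((½)*(-147/2))) = 5337/(-147/4) = 5337*(-4/147) = -7116/49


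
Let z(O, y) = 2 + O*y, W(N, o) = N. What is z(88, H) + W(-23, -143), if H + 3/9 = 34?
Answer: 8825/3 ≈ 2941.7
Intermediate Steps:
H = 101/3 (H = -⅓ + 34 = 101/3 ≈ 33.667)
z(88, H) + W(-23, -143) = (2 + 88*(101/3)) - 23 = (2 + 8888/3) - 23 = 8894/3 - 23 = 8825/3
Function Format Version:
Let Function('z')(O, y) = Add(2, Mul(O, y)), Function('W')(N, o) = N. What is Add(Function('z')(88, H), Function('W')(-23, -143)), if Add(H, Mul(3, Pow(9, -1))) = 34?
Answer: Rational(8825, 3) ≈ 2941.7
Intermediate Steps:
H = Rational(101, 3) (H = Add(Rational(-1, 3), 34) = Rational(101, 3) ≈ 33.667)
Add(Function('z')(88, H), Function('W')(-23, -143)) = Add(Add(2, Mul(88, Rational(101, 3))), -23) = Add(Add(2, Rational(8888, 3)), -23) = Add(Rational(8894, 3), -23) = Rational(8825, 3)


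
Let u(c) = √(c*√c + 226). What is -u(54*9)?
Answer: -√(226 + 4374*√6) ≈ -104.59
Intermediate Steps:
u(c) = √(226 + c^(3/2)) (u(c) = √(c^(3/2) + 226) = √(226 + c^(3/2)))
-u(54*9) = -√(226 + (54*9)^(3/2)) = -√(226 + 486^(3/2)) = -√(226 + 4374*√6)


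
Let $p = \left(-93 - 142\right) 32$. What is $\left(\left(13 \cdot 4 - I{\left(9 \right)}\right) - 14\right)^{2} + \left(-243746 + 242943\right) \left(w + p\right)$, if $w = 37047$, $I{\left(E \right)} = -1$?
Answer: $-23708660$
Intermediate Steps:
$p = -7520$ ($p = \left(-235\right) 32 = -7520$)
$\left(\left(13 \cdot 4 - I{\left(9 \right)}\right) - 14\right)^{2} + \left(-243746 + 242943\right) \left(w + p\right) = \left(\left(13 \cdot 4 - -1\right) - 14\right)^{2} + \left(-243746 + 242943\right) \left(37047 - 7520\right) = \left(\left(52 + 1\right) - 14\right)^{2} - 23710181 = \left(53 - 14\right)^{2} - 23710181 = 39^{2} - 23710181 = 1521 - 23710181 = -23708660$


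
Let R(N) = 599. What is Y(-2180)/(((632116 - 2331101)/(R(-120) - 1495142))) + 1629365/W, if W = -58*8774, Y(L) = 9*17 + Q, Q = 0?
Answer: 3917157334067/29813788780 ≈ 131.39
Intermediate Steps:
Y(L) = 153 (Y(L) = 9*17 + 0 = 153 + 0 = 153)
W = -508892
Y(-2180)/(((632116 - 2331101)/(R(-120) - 1495142))) + 1629365/W = 153/(((632116 - 2331101)/(599 - 1495142))) + 1629365/(-508892) = 153/((-1698985/(-1494543))) + 1629365*(-1/508892) = 153/((-1698985*(-1/1494543))) - 56185/17548 = 153/(1698985/1494543) - 56185/17548 = 153*(1494543/1698985) - 56185/17548 = 228665079/1698985 - 56185/17548 = 3917157334067/29813788780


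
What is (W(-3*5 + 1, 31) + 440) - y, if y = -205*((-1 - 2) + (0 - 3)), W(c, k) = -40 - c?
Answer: -816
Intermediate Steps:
y = 1230 (y = -205*(-3 - 3) = -205*(-6) = 1230)
(W(-3*5 + 1, 31) + 440) - y = ((-40 - (-3*5 + 1)) + 440) - 1*1230 = ((-40 - (-15 + 1)) + 440) - 1230 = ((-40 - 1*(-14)) + 440) - 1230 = ((-40 + 14) + 440) - 1230 = (-26 + 440) - 1230 = 414 - 1230 = -816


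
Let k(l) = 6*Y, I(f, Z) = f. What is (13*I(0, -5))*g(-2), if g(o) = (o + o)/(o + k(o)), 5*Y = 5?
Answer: 0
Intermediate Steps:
Y = 1 (Y = (1/5)*5 = 1)
k(l) = 6 (k(l) = 6*1 = 6)
g(o) = 2*o/(6 + o) (g(o) = (o + o)/(o + 6) = (2*o)/(6 + o) = 2*o/(6 + o))
(13*I(0, -5))*g(-2) = (13*0)*(2*(-2)/(6 - 2)) = 0*(2*(-2)/4) = 0*(2*(-2)*(1/4)) = 0*(-1) = 0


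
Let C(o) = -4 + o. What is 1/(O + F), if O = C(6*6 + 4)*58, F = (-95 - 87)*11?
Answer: 1/86 ≈ 0.011628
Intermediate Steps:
F = -2002 (F = -182*11 = -2002)
O = 2088 (O = (-4 + (6*6 + 4))*58 = (-4 + (36 + 4))*58 = (-4 + 40)*58 = 36*58 = 2088)
1/(O + F) = 1/(2088 - 2002) = 1/86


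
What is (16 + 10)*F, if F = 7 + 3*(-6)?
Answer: -286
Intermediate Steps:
F = -11 (F = 7 - 18 = -11)
(16 + 10)*F = (16 + 10)*(-11) = 26*(-11) = -286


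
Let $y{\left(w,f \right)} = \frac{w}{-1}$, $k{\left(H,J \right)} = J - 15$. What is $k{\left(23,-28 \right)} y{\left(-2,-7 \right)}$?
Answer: $-86$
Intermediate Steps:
$k{\left(H,J \right)} = -15 + J$ ($k{\left(H,J \right)} = J - 15 = -15 + J$)
$y{\left(w,f \right)} = - w$ ($y{\left(w,f \right)} = w \left(-1\right) = - w$)
$k{\left(23,-28 \right)} y{\left(-2,-7 \right)} = \left(-15 - 28\right) \left(\left(-1\right) \left(-2\right)\right) = \left(-43\right) 2 = -86$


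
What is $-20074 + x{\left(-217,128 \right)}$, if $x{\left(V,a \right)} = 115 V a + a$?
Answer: $-3214186$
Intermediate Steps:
$x{\left(V,a \right)} = a + 115 V a$ ($x{\left(V,a \right)} = 115 V a + a = a + 115 V a$)
$-20074 + x{\left(-217,128 \right)} = -20074 + 128 \left(1 + 115 \left(-217\right)\right) = -20074 + 128 \left(1 - 24955\right) = -20074 + 128 \left(-24954\right) = -20074 - 3194112 = -3214186$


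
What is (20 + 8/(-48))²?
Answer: 14161/36 ≈ 393.36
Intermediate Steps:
(20 + 8/(-48))² = (20 + 8*(-1/48))² = (20 - ⅙)² = (119/6)² = 14161/36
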